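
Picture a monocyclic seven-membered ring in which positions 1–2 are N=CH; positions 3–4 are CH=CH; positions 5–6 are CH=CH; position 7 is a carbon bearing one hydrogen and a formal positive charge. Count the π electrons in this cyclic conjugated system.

6

All ring atoms are sp² and supply a p orbital to the ring (each doubly-bonded ring atom is sp² with one p-orbital electron; each sp² =N– keeps its lone pair in-plane and puts one electron into the π system; the carbocation has an empty p orbital); the conjugation is uninterrupted.
Adding the contributions, 3 × 2 = 6 from the double-bond units + 0 from the CH(+) atom = 6.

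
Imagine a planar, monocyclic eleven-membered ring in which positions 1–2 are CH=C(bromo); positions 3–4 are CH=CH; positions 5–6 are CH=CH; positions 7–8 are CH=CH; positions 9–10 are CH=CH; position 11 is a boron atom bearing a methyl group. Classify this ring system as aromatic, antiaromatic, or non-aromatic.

The p orbitals form a continuous loop: each doubly-bonded ring atom is sp² with one p-orbital electron; the boron has an empty p orbital. The ring is fully conjugated.
Adding the contributions, 5 × 2 = 10 from the double-bond units + 0 from the B(methyl) atom = 10.
With 10 π electrons (n = 2), the Hückel 4n+2 condition holds.

Aromatic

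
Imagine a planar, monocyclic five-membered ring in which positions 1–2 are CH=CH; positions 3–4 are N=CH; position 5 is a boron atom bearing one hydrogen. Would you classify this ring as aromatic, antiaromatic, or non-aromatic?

Antiaromatic

The p orbitals form a continuous loop: each doubly-bonded ring atom is sp² with one p-orbital electron; the doubly-bonded nitrogens are pyridine-type — their lone pairs lie in the ring plane, leaving one electron in the p orbital; the boron has an empty p orbital. The ring is fully conjugated.
Counting π electrons: 2 × 2 = 4 from the double-bond units + 0 from the BH atom = 4.
4 = 4(1); a planar, fully conjugated 4n system is antiaromatic.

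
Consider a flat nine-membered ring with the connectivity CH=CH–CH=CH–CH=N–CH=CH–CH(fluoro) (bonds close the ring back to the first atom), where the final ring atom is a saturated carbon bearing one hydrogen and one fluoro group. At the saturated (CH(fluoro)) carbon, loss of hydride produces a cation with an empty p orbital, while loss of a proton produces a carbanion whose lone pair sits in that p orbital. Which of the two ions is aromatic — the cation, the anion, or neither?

Once that carbon is sp², every ring atom has a p orbital and both ions are fully conjugated.
Cation: 4 × 2 + 0 = 8 π electrons → 4(2), antiaromatic.
Anion: 4 × 2 + 2 = 10 π electrons → 4(2)+2, aromatic.

The anion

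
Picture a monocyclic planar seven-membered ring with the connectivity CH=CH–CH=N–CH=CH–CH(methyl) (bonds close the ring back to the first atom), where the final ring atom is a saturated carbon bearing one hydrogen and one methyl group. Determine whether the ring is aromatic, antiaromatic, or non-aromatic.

At the CH(methyl) position, that saturated carbon is sp³ and has no p orbital in the ring π system; the ring's p-orbital overlap is broken there.
Hückel's rule only applies to fully conjugated rings, so this one is simply non-aromatic.

Non-aromatic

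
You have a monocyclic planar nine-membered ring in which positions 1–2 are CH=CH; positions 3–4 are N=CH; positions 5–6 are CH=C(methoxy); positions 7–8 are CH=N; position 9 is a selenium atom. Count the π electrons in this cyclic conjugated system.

Check conjugation: every atom in a ring double bond is sp² and brings one electron to the p orbital; each =N– nitrogen is pyridine-type (lone pair in the sp² plane, one electron in the p orbital); the selenium donates one lone pair from its p orbital — every position has a p orbital, so the cyclic π system is continuous.
Tallying contributions gives 4 × 2 = 8 from the double-bond units + 2 from the Se atom = 10.

10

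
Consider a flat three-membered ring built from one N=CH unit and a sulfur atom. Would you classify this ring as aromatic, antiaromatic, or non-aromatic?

Antiaromatic

Check conjugation: the double-bond atoms are sp², each contributing one p electron; the doubly-bonded nitrogens are pyridine-type — their lone pairs lie in the ring plane, leaving one electron in the p orbital; the sulfur donates one lone pair from its p orbital — every position has a p orbital, so the cyclic π system is continuous.
π-electron count: 1 × 2 = 2 from the double-bond unit + 2 from the S atom = 4.
A 4n π count (4, n = 1) in a planar conjugated ring means antiaromatic.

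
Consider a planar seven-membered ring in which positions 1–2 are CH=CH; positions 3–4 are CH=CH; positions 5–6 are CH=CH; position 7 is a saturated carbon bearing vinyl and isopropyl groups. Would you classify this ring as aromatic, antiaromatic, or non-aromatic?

Non-aromatic

Because that saturated carbon is sp³ and has no p orbital in the ring π system at the C(vinyl)(isopropyl) position, the π system cannot extend all the way around the ring.
A ring that is not fully conjugated cannot be aromatic or antiaromatic regardless of its π-electron count.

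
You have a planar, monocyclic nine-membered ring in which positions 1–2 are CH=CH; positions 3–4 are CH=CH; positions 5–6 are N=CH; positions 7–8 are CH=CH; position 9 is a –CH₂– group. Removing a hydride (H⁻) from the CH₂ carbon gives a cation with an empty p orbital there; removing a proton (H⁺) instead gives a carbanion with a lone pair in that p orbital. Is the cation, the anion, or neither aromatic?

The anion

In either ion the ring is fully conjugated: every atom, including the new sp² carbon, supplies a p orbital.
Cation: 4 × 2 + 0 = 8 π electrons → 4(2), antiaromatic.
Anion: 4 × 2 + 2 = 10 π electrons → 4(2)+2, aromatic.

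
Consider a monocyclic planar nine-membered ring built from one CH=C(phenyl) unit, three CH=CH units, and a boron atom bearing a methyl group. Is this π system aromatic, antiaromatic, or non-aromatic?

Antiaromatic

All ring atoms are sp² and supply a p orbital to the ring (every atom in a ring double bond is sp² and brings one electron to the p orbital; the boron has an empty p orbital); the conjugation is uninterrupted.
Adding the contributions, 4 × 2 = 8 from the double-bond units + 0 from the B(methyl) atom = 8.
8 is a 4n count (n = 2), so the planar conjugated ring is antiaromatic.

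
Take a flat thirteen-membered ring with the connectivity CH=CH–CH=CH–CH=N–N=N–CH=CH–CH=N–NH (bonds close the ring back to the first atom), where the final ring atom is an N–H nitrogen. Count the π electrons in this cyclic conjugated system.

14

The p orbitals form a continuous loop: each doubly-bonded ring atom is sp² with one p-orbital electron; each sp² =N– keeps its lone pair in-plane and puts one electron into the π system; the pyrrole-type nitrogen donates its lone pair from the p orbital. The ring is fully conjugated.
Counting π electrons: 6 × 2 = 12 from the double-bond units + 2 from the NH atom = 14.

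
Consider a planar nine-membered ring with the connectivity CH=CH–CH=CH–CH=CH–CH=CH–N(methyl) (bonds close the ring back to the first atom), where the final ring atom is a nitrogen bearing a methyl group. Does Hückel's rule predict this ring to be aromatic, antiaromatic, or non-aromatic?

Aromatic

All ring atoms are sp² and supply a p orbital to the ring (each doubly-bonded ring atom is sp² with one p-orbital electron; the pyrrole-type nitrogen donates its lone pair from the p orbital); the conjugation is uninterrupted.
Adding the contributions, 4 × 2 = 8 from the double-bond units + 2 from the N(methyl) atom = 10.
That gives a 4n+2 count (10, n = 2).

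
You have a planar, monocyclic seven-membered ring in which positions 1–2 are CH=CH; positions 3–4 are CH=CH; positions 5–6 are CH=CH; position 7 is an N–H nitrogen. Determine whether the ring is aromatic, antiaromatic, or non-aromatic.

Antiaromatic

The p orbitals form a continuous loop: every atom in a ring double bond is sp² and brings one electron to the p orbital; the pyrrole-type nitrogen donates its lone pair from the p orbital. The ring is fully conjugated.
Tallying contributions gives 3 × 2 = 6 from the double-bond units + 2 from the NH atom = 8.
A 4n π count (8, n = 2) in a planar conjugated ring means antiaromatic.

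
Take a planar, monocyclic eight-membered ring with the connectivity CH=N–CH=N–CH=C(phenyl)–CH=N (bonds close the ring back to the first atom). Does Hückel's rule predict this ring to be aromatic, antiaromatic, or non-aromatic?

Check conjugation: every atom in a ring double bond is sp² and brings one electron to the p orbital; the doubly-bonded nitrogens are pyridine-type — their lone pairs lie in the ring plane, leaving one electron in the p orbital — every position has a p orbital, so the cyclic π system is continuous.
Tallying contributions gives 4 × 2 = 8 from the 4 double-bond units.
A 4n π count (8, n = 2) in a planar conjugated ring means antiaromatic.

Antiaromatic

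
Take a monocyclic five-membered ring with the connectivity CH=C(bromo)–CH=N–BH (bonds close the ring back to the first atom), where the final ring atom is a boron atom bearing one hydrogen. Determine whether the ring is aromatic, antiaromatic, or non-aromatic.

All ring atoms are sp² and supply a p orbital to the ring (the double-bond atoms are sp², each contributing one p electron; each sp² =N– keeps its lone pair in-plane and puts one electron into the π system; the boron has an empty p orbital); the conjugation is uninterrupted.
Tallying contributions gives 2 × 2 = 4 from the double-bond units + 0 from the BH atom = 4.
4 is a 4n count (n = 1), so the planar conjugated ring is antiaromatic.

Antiaromatic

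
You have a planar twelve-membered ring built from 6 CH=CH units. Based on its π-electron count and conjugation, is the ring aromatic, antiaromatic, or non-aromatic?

Every ring atom contributes a p orbital perpendicular to the ring (every atom in a ring double bond is sp² and brings one electron to the p orbital), so the π system is cyclic and fully conjugated.
π-electron count: 6 × 2 = 12 from the 6 double-bond units.
12 = 4(3); a planar, fully conjugated 4n system is antiaromatic.

Antiaromatic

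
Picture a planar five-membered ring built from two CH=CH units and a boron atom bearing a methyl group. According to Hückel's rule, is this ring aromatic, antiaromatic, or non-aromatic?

Check conjugation: every atom in a ring double bond is sp² and brings one electron to the p orbital; the boron has an empty p orbital — every position has a p orbital, so the cyclic π system is continuous.
π-electron count: 2 × 2 = 4 from the double-bond units + 0 from the B(methyl) atom = 4.
4 is a 4n count (n = 1), so the planar conjugated ring is antiaromatic.

Antiaromatic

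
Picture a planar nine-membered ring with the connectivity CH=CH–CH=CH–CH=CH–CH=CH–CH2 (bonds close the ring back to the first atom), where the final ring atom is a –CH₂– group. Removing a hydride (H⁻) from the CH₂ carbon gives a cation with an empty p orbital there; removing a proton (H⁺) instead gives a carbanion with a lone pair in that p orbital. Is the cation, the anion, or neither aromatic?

The anion

In either ion the ring is fully conjugated: every atom, including the new sp² carbon, supplies a p orbital.
Cation: 4 × 2 + 0 = 8 π electrons → 4(2), antiaromatic.
Anion: 4 × 2 + 2 = 10 π electrons → 4(2)+2, aromatic.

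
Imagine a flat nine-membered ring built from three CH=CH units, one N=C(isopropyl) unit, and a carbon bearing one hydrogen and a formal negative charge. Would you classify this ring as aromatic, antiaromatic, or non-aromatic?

Aromatic

The p orbitals form a continuous loop: every atom in a ring double bond is sp² and brings one electron to the p orbital; each sp² =N– keeps its lone pair in-plane and puts one electron into the π system; the carbanion's lone pair occupies the p orbital. The ring is fully conjugated.
Adding the contributions, 4 × 2 = 8 from the double-bond units + 2 from the CH(-) atom = 10.
That gives a 4n+2 count (10, n = 2).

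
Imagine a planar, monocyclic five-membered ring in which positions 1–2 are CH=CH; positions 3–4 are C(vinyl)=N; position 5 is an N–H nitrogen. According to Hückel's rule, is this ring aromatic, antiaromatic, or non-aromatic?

Check conjugation: each doubly-bonded ring atom is sp² with one p-orbital electron; each =N– nitrogen is pyridine-type (lone pair in the sp² plane, one electron in the p orbital); the pyrrole-type nitrogen donates its lone pair from the p orbital — every position has a p orbital, so the cyclic π system is continuous.
π-electron count: 2 × 2 = 4 from the double-bond units + 2 from the NH atom = 6.
That gives a 4n+2 count (6, n = 1).

Aromatic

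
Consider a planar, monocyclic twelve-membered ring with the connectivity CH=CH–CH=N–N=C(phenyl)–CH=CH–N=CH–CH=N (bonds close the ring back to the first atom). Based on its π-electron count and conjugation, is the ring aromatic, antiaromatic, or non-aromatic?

The p orbitals form a continuous loop: each doubly-bonded ring atom is sp² with one p-orbital electron; each =N– nitrogen is pyridine-type (lone pair in the sp² plane, one electron in the p orbital). The ring is fully conjugated.
π-electron count: 6 × 2 = 12 from the 6 double-bond units.
12 is a 4n count (n = 3), so the planar conjugated ring is antiaromatic.

Antiaromatic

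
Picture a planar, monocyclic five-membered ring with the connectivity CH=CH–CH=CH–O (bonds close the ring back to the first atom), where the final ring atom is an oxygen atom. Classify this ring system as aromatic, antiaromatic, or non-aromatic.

Every ring atom contributes a p orbital perpendicular to the ring (every atom in a ring double bond is sp² and brings one electron to the p orbital; the oxygen donates one lone pair from its p orbital), so the π system is cyclic and fully conjugated.
Adding the contributions, 2 × 2 = 4 from the double-bond units + 2 from the O atom = 6.
6 = 4(1) + 2, which satisfies Hückel's 4n+2 rule.
This is furan.

Aromatic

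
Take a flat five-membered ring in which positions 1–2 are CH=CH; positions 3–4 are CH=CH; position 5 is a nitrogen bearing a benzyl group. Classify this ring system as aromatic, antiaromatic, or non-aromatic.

Aromatic

Every ring atom contributes a p orbital perpendicular to the ring (each doubly-bonded ring atom is sp² with one p-orbital electron; the pyrrole-type nitrogen donates its lone pair from the p orbital), so the π system is cyclic and fully conjugated.
Tallying contributions gives 2 × 2 = 4 from the double-bond units + 2 from the N(benzyl) atom = 6.
6 = 4(1) + 2, which satisfies Hückel's 4n+2 rule.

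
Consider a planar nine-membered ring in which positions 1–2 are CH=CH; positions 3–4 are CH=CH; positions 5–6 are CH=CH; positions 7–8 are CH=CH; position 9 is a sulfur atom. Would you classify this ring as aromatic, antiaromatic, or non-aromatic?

The p orbitals form a continuous loop: every atom in a ring double bond is sp² and brings one electron to the p orbital; the sulfur donates one lone pair from its p orbital. The ring is fully conjugated.
Tallying contributions gives 4 × 2 = 8 from the double-bond units + 2 from the S atom = 10.
10 = 4(2) + 2, which satisfies Hückel's 4n+2 rule.

Aromatic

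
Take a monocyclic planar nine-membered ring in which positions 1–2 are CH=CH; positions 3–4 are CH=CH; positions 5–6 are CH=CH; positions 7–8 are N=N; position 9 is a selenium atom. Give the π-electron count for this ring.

Check conjugation: every atom in a ring double bond is sp² and brings one electron to the p orbital; each sp² =N– keeps its lone pair in-plane and puts one electron into the π system; the selenium donates one lone pair from its p orbital — every position has a p orbital, so the cyclic π system is continuous.
Tallying contributions gives 4 × 2 = 8 from the double-bond units + 2 from the Se atom = 10.

10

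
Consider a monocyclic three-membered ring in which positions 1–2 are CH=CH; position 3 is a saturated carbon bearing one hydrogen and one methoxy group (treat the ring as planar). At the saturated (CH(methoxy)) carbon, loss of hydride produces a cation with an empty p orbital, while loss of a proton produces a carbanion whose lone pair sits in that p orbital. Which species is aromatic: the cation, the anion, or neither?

Once that carbon is sp², every ring atom has a p orbital and both ions are fully conjugated.
Cation: 1 × 2 + 0 = 2 π electrons → 4(0)+2, aromatic.
Anion: 1 × 2 + 2 = 4 π electrons → 4(1), antiaromatic.

The cation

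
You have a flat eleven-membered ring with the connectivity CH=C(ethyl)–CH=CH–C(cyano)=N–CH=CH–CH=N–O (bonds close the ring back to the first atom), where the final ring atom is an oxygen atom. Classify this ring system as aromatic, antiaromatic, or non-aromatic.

Antiaromatic

The p orbitals form a continuous loop: every atom in a ring double bond is sp² and brings one electron to the p orbital; each =N– nitrogen is pyridine-type (lone pair in the sp² plane, one electron in the p orbital); the oxygen donates one lone pair from its p orbital. The ring is fully conjugated.
π-electron count: 5 × 2 = 10 from the double-bond units + 2 from the O atom = 12.
12 is a 4n count (n = 3), so the planar conjugated ring is antiaromatic.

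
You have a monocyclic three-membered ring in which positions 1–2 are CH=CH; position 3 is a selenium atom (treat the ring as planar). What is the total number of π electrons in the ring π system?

Every ring atom contributes a p orbital perpendicular to the ring (every atom in a ring double bond is sp² and brings one electron to the p orbital; the selenium donates one lone pair from its p orbital), so the π system is cyclic and fully conjugated.
Adding the contributions, 1 × 2 = 2 from the double-bond unit + 2 from the Se atom = 4.

4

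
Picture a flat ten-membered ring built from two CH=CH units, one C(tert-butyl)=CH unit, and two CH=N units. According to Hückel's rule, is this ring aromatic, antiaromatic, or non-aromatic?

Aromatic

All ring atoms are sp² and supply a p orbital to the ring (each doubly-bonded ring atom is sp² with one p-orbital electron; the doubly-bonded nitrogens are pyridine-type — their lone pairs lie in the ring plane, leaving one electron in the p orbital); the conjugation is uninterrupted.
π-electron count: 5 × 2 = 10 from the 5 double-bond units.
That gives a 4n+2 count (10, n = 2).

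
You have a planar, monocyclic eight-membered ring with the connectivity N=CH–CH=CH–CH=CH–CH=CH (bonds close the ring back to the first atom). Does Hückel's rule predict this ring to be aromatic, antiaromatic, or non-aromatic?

The p orbitals form a continuous loop: each doubly-bonded ring atom is sp² with one p-orbital electron; each sp² =N– keeps its lone pair in-plane and puts one electron into the π system. The ring is fully conjugated.
Counting π electrons: 4 × 2 = 8 from the 4 double-bond units.
A 4n π count (8, n = 2) in a planar conjugated ring means antiaromatic.

Antiaromatic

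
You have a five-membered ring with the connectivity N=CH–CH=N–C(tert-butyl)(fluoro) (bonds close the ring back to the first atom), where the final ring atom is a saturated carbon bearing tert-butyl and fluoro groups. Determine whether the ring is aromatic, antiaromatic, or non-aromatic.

The C(tert-butyl)(fluoro) position has four σ bonds — that saturated carbon is sp³ and has no p orbital in the ring π system — so the cyclic conjugation is interrupted.
Broken conjugation rules out both aromaticity and antiaromaticity.

Non-aromatic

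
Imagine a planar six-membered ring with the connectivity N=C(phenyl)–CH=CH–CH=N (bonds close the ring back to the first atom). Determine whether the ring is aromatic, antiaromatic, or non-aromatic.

Aromatic

The p orbitals form a continuous loop: every atom in a ring double bond is sp² and brings one electron to the p orbital; each =N– nitrogen is pyridine-type (lone pair in the sp² plane, one electron in the p orbital). The ring is fully conjugated.
Tallying contributions gives 3 × 2 = 6 from the 3 double-bond units.
6 = 4(1) + 2, which satisfies Hückel's 4n+2 rule.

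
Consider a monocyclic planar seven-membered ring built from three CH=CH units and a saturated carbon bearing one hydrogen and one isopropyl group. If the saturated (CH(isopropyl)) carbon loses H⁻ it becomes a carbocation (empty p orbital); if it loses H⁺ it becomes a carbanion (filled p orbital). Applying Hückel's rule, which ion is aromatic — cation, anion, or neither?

Both ions have a continuous loop of p orbitals — each ring atom is sp².
Cation: 3 × 2 + 0 = 6 π electrons → 4(1)+2, aromatic.
Anion: 3 × 2 + 2 = 8 π electrons → 4(2), antiaromatic.

The cation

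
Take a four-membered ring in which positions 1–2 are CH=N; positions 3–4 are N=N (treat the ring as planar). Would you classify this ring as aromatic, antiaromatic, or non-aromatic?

Check conjugation: the double-bond atoms are sp², each contributing one p electron; each sp² =N– keeps its lone pair in-plane and puts one electron into the π system — every position has a p orbital, so the cyclic π system is continuous.
Counting π electrons: 2 × 2 = 4 from the 2 double-bond units.
A 4n π count (4, n = 1) in a planar conjugated ring means antiaromatic.

Antiaromatic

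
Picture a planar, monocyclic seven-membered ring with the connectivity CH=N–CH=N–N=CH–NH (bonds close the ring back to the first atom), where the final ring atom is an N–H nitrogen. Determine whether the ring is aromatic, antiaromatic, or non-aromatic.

All ring atoms are sp² and supply a p orbital to the ring (the double-bond atoms are sp², each contributing one p electron; each =N– nitrogen is pyridine-type (lone pair in the sp² plane, one electron in the p orbital); the pyrrole-type nitrogen donates its lone pair from the p orbital); the conjugation is uninterrupted.
π-electron count: 3 × 2 = 6 from the double-bond units + 2 from the NH atom = 8.
With 8 = 4·2 π electrons, Hückel's rule classifies the planar ring as antiaromatic.

Antiaromatic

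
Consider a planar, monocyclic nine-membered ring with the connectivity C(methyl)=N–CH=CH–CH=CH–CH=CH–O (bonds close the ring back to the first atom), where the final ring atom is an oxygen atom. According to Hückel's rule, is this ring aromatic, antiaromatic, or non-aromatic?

Every ring atom contributes a p orbital perpendicular to the ring (each doubly-bonded ring atom is sp² with one p-orbital electron; each sp² =N– keeps its lone pair in-plane and puts one electron into the π system; the oxygen donates one lone pair from its p orbital), so the π system is cyclic and fully conjugated.
Tallying contributions gives 4 × 2 = 8 from the double-bond units + 2 from the O atom = 10.
10 = 4(2) + 2, which satisfies Hückel's 4n+2 rule.

Aromatic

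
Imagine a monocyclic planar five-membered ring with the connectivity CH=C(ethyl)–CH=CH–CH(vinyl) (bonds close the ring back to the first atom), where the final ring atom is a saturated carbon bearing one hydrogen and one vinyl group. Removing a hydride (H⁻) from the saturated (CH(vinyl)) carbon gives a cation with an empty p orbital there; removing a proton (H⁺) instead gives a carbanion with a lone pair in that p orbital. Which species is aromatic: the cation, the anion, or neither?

The anion

Once that carbon is sp², every ring atom has a p orbital and both ions are fully conjugated.
Cation: 2 × 2 + 0 = 4 π electrons → 4(1), antiaromatic.
Anion: 2 × 2 + 2 = 6 π electrons → 4(1)+2, aromatic.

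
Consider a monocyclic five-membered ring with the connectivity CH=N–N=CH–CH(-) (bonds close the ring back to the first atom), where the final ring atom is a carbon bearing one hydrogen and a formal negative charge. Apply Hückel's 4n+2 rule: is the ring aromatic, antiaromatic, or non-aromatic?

Aromatic

The p orbitals form a continuous loop: each doubly-bonded ring atom is sp² with one p-orbital electron; the doubly-bonded nitrogens are pyridine-type — their lone pairs lie in the ring plane, leaving one electron in the p orbital; the carbanion's lone pair occupies the p orbital. The ring is fully conjugated.
Tallying contributions gives 2 × 2 = 4 from the double-bond units + 2 from the CH(-) atom = 6.
With 6 π electrons (n = 1), the Hückel 4n+2 condition holds.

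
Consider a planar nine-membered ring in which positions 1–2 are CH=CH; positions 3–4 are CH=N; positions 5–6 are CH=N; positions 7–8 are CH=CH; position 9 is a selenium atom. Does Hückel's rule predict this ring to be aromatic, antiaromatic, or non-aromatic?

Aromatic

Every ring atom contributes a p orbital perpendicular to the ring (each doubly-bonded ring atom is sp² with one p-orbital electron; the doubly-bonded nitrogens are pyridine-type — their lone pairs lie in the ring plane, leaving one electron in the p orbital; the selenium donates one lone pair from its p orbital), so the π system is cyclic and fully conjugated.
π-electron count: 4 × 2 = 8 from the double-bond units + 2 from the Se atom = 10.
10 = 4(2) + 2, which satisfies Hückel's 4n+2 rule.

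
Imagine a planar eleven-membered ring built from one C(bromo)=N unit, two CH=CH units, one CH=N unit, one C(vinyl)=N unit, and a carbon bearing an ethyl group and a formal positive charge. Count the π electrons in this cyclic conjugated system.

All ring atoms are sp² and supply a p orbital to the ring (each doubly-bonded ring atom is sp² with one p-orbital electron; each =N– nitrogen is pyridine-type (lone pair in the sp² plane, one electron in the p orbital); the carbocation has an empty p orbital); the conjugation is uninterrupted.
π-electron count: 5 × 2 = 10 from the double-bond units + 0 from the C(ethyl)(+) atom = 10.

10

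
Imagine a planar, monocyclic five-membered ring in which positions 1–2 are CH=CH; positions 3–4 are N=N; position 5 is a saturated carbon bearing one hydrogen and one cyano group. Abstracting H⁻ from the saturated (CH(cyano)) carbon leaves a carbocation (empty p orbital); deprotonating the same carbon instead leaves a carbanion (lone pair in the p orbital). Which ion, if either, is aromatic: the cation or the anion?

The anion

In both ions every ring atom is sp² and contributes a p orbital, so both rings are fully conjugated.
Cation: 2 × 2 + 0 = 4 π electrons → 4(1), antiaromatic.
Anion: 2 × 2 + 2 = 6 π electrons → 4(1)+2, aromatic.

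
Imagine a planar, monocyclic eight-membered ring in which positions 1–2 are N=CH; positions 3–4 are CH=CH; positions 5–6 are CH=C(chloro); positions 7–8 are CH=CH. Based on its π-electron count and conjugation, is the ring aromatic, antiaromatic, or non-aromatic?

Antiaromatic

Every ring atom contributes a p orbital perpendicular to the ring (every atom in a ring double bond is sp² and brings one electron to the p orbital; each sp² =N– keeps its lone pair in-plane and puts one electron into the π system), so the π system is cyclic and fully conjugated.
π-electron count: 4 × 2 = 8 from the 4 double-bond units.
8 is a 4n count (n = 2), so the planar conjugated ring is antiaromatic.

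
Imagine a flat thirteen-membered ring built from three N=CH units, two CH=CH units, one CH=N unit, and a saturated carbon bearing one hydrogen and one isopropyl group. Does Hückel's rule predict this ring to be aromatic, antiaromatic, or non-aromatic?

Non-aromatic

Because that saturated carbon is sp³ and has no p orbital in the ring π system at the CH(isopropyl) position, the π system cannot extend all the way around the ring.
Broken conjugation rules out both aromaticity and antiaromaticity.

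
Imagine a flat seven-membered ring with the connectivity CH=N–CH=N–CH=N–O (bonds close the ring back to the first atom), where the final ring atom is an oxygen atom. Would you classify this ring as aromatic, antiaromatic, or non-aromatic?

All ring atoms are sp² and supply a p orbital to the ring (the double-bond atoms are sp², each contributing one p electron; each =N– nitrogen is pyridine-type (lone pair in the sp² plane, one electron in the p orbital); the oxygen donates one lone pair from its p orbital); the conjugation is uninterrupted.
Adding the contributions, 3 × 2 = 6 from the double-bond units + 2 from the O atom = 8.
8 = 4(2); a planar, fully conjugated 4n system is antiaromatic.

Antiaromatic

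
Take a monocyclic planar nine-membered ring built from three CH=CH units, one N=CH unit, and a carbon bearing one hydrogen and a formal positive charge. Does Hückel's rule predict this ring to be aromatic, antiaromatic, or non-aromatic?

The p orbitals form a continuous loop: the double-bond atoms are sp², each contributing one p electron; each =N– nitrogen is pyridine-type (lone pair in the sp² plane, one electron in the p orbital); the carbocation has an empty p orbital. The ring is fully conjugated.
π-electron count: 4 × 2 = 8 from the double-bond units + 0 from the CH(+) atom = 8.
8 is a 4n count (n = 2), so the planar conjugated ring is antiaromatic.

Antiaromatic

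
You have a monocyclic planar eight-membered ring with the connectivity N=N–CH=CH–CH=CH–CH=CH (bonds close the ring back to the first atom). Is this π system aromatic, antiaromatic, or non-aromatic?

The p orbitals form a continuous loop: the double-bond atoms are sp², each contributing one p electron; each =N– nitrogen is pyridine-type (lone pair in the sp² plane, one electron in the p orbital). The ring is fully conjugated.
Counting π electrons: 4 × 2 = 8 from the 4 double-bond units.
With 8 = 4·2 π electrons, Hückel's rule classifies the planar ring as antiaromatic.

Antiaromatic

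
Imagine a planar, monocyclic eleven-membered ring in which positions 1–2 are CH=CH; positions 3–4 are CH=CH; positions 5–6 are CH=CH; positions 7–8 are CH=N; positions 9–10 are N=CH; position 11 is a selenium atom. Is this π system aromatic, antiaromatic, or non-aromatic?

Antiaromatic

Every ring atom contributes a p orbital perpendicular to the ring (each doubly-bonded ring atom is sp² with one p-orbital electron; the doubly-bonded nitrogens are pyridine-type — their lone pairs lie in the ring plane, leaving one electron in the p orbital; the selenium donates one lone pair from its p orbital), so the π system is cyclic and fully conjugated.
Adding the contributions, 5 × 2 = 10 from the double-bond units + 2 from the Se atom = 12.
With 12 = 4·3 π electrons, Hückel's rule classifies the planar ring as antiaromatic.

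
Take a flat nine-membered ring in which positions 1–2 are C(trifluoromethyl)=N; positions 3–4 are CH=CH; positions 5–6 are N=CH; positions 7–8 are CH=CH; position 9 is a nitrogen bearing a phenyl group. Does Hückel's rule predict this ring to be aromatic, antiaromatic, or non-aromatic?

Aromatic

The p orbitals form a continuous loop: every atom in a ring double bond is sp² and brings one electron to the p orbital; each sp² =N– keeps its lone pair in-plane and puts one electron into the π system; the pyrrole-type nitrogen donates its lone pair from the p orbital. The ring is fully conjugated.
Counting π electrons: 4 × 2 = 8 from the double-bond units + 2 from the N(phenyl) atom = 10.
Since 10 = 4·2 + 2, the ring meets the 4n+2 criterion.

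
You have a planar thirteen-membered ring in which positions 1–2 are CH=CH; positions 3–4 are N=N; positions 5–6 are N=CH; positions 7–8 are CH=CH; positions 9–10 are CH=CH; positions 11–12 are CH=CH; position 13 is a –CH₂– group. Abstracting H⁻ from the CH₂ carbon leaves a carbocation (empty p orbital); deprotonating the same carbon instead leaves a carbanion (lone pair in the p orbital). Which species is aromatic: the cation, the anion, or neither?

Once that carbon is sp², every ring atom has a p orbital and both ions are fully conjugated.
Cation: 6 × 2 + 0 = 12 π electrons → 4(3), antiaromatic.
Anion: 6 × 2 + 2 = 14 π electrons → 4(3)+2, aromatic.

The anion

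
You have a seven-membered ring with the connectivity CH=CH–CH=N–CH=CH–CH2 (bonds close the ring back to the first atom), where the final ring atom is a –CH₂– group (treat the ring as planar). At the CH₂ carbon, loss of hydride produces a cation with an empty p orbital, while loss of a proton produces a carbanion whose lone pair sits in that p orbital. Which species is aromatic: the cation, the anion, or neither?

In both ions every ring atom is sp² and contributes a p orbital, so both rings are fully conjugated.
Cation: 3 × 2 + 0 = 6 π electrons → 4(1)+2, aromatic.
Anion: 3 × 2 + 2 = 8 π electrons → 4(2), antiaromatic.

The cation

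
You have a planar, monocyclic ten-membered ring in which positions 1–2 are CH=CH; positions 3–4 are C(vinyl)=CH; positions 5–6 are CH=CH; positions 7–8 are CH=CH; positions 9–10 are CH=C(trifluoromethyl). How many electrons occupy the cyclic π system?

The p orbitals form a continuous loop: every atom in a ring double bond is sp² and brings one electron to the p orbital. The ring is fully conjugated.
Adding the contributions, 5 × 2 = 10 from the 5 double-bond units.

10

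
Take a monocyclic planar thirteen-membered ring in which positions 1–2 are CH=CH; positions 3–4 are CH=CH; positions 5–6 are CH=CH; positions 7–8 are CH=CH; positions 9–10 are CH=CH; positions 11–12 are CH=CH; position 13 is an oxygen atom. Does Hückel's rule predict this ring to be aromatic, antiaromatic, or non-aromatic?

The p orbitals form a continuous loop: every atom in a ring double bond is sp² and brings one electron to the p orbital; the oxygen donates one lone pair from its p orbital. The ring is fully conjugated.
π-electron count: 6 × 2 = 12 from the double-bond units + 2 from the O atom = 14.
That gives a 4n+2 count (14, n = 3).

Aromatic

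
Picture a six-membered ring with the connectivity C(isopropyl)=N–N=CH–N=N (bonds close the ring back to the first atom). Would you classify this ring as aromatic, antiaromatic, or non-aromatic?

The p orbitals form a continuous loop: every atom in a ring double bond is sp² and brings one electron to the p orbital; each =N– nitrogen is pyridine-type (lone pair in the sp² plane, one electron in the p orbital). The ring is fully conjugated.
Adding the contributions, 3 × 2 = 6 from the 3 double-bond units.
With 6 π electrons (n = 1), the Hückel 4n+2 condition holds.

Aromatic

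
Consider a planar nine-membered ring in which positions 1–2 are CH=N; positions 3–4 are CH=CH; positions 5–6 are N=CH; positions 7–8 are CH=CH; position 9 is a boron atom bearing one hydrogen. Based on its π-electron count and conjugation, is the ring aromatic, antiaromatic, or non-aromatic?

Check conjugation: each doubly-bonded ring atom is sp² with one p-orbital electron; each sp² =N– keeps its lone pair in-plane and puts one electron into the π system; the boron has an empty p orbital — every position has a p orbital, so the cyclic π system is continuous.
π-electron count: 4 × 2 = 8 from the double-bond units + 0 from the BH atom = 8.
8 = 4(2); a planar, fully conjugated 4n system is antiaromatic.

Antiaromatic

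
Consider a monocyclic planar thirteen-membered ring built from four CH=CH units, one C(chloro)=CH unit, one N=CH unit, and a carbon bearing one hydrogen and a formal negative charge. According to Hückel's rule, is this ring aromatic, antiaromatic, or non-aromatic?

Aromatic

All ring atoms are sp² and supply a p orbital to the ring (the double-bond atoms are sp², each contributing one p electron; each sp² =N– keeps its lone pair in-plane and puts one electron into the π system; the carbanion's lone pair occupies the p orbital); the conjugation is uninterrupted.
Adding the contributions, 6 × 2 = 12 from the double-bond units + 2 from the CH(-) atom = 14.
Since 14 = 4·3 + 2, the ring meets the 4n+2 criterion.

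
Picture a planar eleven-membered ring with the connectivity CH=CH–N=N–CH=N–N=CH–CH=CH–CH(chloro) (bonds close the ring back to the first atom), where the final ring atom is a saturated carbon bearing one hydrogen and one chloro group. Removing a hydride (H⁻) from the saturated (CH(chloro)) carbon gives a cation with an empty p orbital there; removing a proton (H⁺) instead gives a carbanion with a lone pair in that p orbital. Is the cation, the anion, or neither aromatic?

Both ions have a continuous loop of p orbitals — each ring atom is sp².
Cation: 5 × 2 + 0 = 10 π electrons → 4(2)+2, aromatic.
Anion: 5 × 2 + 2 = 12 π electrons → 4(3), antiaromatic.

The cation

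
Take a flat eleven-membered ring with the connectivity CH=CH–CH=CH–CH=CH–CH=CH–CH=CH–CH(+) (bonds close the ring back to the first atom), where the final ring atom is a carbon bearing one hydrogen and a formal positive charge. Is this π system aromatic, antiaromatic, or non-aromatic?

Check conjugation: each doubly-bonded ring atom is sp² with one p-orbital electron; the carbocation has an empty p orbital — every position has a p orbital, so the cyclic π system is continuous.
Adding the contributions, 5 × 2 = 10 from the double-bond units + 0 from the CH(+) atom = 10.
With 10 π electrons (n = 2), the Hückel 4n+2 condition holds.

Aromatic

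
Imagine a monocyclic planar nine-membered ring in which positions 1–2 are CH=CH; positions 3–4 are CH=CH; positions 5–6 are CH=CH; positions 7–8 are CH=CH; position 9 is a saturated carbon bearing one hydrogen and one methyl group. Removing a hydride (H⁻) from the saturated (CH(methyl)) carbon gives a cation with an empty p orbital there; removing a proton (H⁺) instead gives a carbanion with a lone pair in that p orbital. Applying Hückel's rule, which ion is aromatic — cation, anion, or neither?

The anion

Once that carbon is sp², every ring atom has a p orbital and both ions are fully conjugated.
Cation: 4 × 2 + 0 = 8 π electrons → 4(2), antiaromatic.
Anion: 4 × 2 + 2 = 10 π electrons → 4(2)+2, aromatic.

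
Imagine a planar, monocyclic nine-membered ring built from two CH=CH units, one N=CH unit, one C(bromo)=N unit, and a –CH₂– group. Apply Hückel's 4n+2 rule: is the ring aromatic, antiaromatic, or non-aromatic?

Because the tetrahedral CH₂ carbon is sp³ and has no p orbital in the ring π system at the CH2 position, the π system cannot extend all the way around the ring.
Without a continuous loop of overlapping p orbitals the Hückel electron count never comes into play.

Non-aromatic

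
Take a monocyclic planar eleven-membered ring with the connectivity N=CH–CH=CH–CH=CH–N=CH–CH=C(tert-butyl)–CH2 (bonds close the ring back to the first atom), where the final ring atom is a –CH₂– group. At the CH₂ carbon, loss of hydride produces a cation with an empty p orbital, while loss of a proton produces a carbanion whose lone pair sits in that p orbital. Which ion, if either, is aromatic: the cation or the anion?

Once that carbon is sp², every ring atom has a p orbital and both ions are fully conjugated.
Cation: 5 × 2 + 0 = 10 π electrons → 4(2)+2, aromatic.
Anion: 5 × 2 + 2 = 12 π electrons → 4(3), antiaromatic.

The cation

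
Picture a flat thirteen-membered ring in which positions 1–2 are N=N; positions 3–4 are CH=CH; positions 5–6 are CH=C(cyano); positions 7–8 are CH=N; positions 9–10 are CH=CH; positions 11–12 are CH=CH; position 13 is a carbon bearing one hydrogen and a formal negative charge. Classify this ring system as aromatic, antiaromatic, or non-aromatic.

Every ring atom contributes a p orbital perpendicular to the ring (each doubly-bonded ring atom is sp² with one p-orbital electron; the doubly-bonded nitrogens are pyridine-type — their lone pairs lie in the ring plane, leaving one electron in the p orbital; the carbanion's lone pair occupies the p orbital), so the π system is cyclic and fully conjugated.
Adding the contributions, 6 × 2 = 12 from the double-bond units + 2 from the CH(-) atom = 14.
With 14 π electrons (n = 3), the Hückel 4n+2 condition holds.

Aromatic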